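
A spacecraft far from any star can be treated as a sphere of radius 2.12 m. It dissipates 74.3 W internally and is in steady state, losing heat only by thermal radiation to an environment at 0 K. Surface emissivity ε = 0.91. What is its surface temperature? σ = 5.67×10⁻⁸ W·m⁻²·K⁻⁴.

T ≈ 71.1 K

Steady state: internal power = radiated power, P = εσA T⁴.
Radiating area A = 4πr² = 56.48 m².
T⁴ = P/(εσA) = 74.3/(0.91·5.67×10⁻⁸·56.48) = 2.550×10⁷ K⁴.
T = (2.550×10⁷)^(1/4).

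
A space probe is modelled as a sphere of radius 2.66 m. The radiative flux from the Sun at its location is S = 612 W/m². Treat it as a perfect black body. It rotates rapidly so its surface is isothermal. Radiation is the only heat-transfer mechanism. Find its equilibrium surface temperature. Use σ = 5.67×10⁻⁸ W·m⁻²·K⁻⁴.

At equilibrium, absorbed power = emitted power.
Absorbing cross-section = πr² = 22.23 m²; emitting surface = 4πr² = 88.91 m² (ratio 4).
S·A_cross = εσ·A_surf·T⁴  ⇒  T⁴ = S/(4σ).
T⁴ = 1.00·612/(4·5.67×10⁻⁸) = 2.698×10⁹ K⁴.
T = (2.698×10⁹)^(1/4).

T ≈ 228 K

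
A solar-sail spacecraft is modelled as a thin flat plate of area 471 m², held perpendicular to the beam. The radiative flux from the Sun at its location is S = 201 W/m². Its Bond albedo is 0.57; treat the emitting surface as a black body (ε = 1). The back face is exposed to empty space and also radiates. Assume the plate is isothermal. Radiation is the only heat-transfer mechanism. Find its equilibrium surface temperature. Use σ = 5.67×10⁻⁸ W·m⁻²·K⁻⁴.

At equilibrium, absorbed power = emitted power.
Absorbing cross-section = A = 471.0 m²; emitting surface = 2A = 942.0 m² (ratio 2).
(1−a)S·A_cross = εσ·A_surf·T⁴  ⇒  T⁴ = (1−a)S/(2σ).
T⁴ = 0.430·201/(2·5.67×10⁻⁸) = 7.622×10⁸ K⁴.
T = (7.622×10⁸)^(1/4).

T ≈ 166 K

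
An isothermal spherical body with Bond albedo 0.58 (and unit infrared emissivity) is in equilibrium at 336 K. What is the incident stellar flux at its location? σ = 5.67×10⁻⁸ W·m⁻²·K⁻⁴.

S ≈ 6880 W/m²

(1−a)S·πr² = σ·4πr²·T⁴ ⇒ S = 4σT⁴/(1−a).
S = 4·5.67×10⁻⁸·1.275×10¹⁰/0.420.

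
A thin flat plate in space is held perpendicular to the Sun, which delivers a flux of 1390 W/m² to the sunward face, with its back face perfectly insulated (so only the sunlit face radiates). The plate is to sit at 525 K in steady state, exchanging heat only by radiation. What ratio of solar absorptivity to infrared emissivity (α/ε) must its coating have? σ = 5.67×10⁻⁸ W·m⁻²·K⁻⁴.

Balance: αS·A = εσ·1A·T⁴ ⇒ α/ε = σT⁴/S.
α/ε = 5.67×10⁻⁸·(525)⁴/1390 = 5.67×10⁻⁸·7.597×10¹⁰/1390.

α/ε ≈ 3.10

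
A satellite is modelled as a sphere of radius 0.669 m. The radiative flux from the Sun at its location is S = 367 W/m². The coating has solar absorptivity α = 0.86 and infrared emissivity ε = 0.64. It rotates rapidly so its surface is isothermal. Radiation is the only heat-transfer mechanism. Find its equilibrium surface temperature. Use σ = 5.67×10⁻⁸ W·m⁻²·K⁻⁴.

At equilibrium, absorbed power = emitted power.
Absorbing cross-section = πr² = 1.406 m²; emitting surface = 4πr² = 5.624 m² (ratio 4).
αS·A_cross = εσ·A_surf·T⁴  ⇒  T⁴ = αS/(ε·4σ).
T⁴ = 0.860·367/(0.64·4·5.67×10⁻⁸) = 2.174×10⁹ K⁴.
T = (2.174×10⁹)^(1/4).

T ≈ 216 K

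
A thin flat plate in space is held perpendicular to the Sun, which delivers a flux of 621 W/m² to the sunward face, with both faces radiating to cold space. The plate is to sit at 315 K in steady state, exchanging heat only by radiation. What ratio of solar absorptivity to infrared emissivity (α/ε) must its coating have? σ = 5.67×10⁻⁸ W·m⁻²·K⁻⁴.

Balance: αS·A = εσ·2A·T⁴ ⇒ α/ε = 2σT⁴/S.
α/ε = 2·5.67×10⁻⁸·(315)⁴/621 = 2·5.67×10⁻⁸·9.846×10⁹/621.

α/ε ≈ 1.80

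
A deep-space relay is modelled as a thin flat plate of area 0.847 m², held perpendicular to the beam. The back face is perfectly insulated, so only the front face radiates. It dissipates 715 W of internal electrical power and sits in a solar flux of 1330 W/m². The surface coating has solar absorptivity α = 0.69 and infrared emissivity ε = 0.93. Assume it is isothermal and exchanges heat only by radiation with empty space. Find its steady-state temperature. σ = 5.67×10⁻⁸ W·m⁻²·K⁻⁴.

At steady state, absorbed solar power + internal power = radiated power.
Absorbed: α·S·A_cross = 0.69·1330·0.8470 = 777.3 W (cross-section A).
Total input = 777.3 + 715 = 1492 W.
Radiated: εσ·A_surf·T⁴ with A_surf = A = 0.8470 m².
T⁴ = 1492/(0.93·5.67×10⁻⁸·0.8470) = 3.341×10¹⁰ K⁴.

T ≈ 428 K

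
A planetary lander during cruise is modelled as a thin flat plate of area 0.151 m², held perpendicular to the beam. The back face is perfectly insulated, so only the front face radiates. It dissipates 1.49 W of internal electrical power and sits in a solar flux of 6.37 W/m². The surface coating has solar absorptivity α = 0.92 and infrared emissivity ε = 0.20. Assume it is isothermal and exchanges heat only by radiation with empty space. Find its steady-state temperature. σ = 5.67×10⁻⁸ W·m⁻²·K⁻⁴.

At steady state, absorbed solar power + internal power = radiated power.
Absorbed: α·S·A_cross = 0.92·6.37·0.1510 = 0.8849 W (cross-section A).
Total input = 0.8849 + 1.49 = 2.375 W.
Radiated: εσ·A_surf·T⁴ with A_surf = A = 0.1510 m².
T⁴ = 2.375/(0.20·5.67×10⁻⁸·0.1510) = 1.387×10⁹ K⁴.

T ≈ 193 K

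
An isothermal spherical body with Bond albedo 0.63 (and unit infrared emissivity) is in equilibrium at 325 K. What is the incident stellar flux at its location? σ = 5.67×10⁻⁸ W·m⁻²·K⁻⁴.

S ≈ 6840 W/m²

(1−a)S·πr² = σ·4πr²·T⁴ ⇒ S = 4σT⁴/(1−a).
S = 4·5.67×10⁻⁸·1.116×10¹⁰/0.370.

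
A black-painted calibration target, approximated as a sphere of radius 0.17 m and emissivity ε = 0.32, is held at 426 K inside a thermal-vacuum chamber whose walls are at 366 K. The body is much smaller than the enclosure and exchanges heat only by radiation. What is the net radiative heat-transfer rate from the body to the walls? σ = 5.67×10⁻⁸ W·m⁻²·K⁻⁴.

For a small grey body in a large enclosure: P_net = εσA(T_body⁴ − T_wall⁴).
A = 4πr² = 0.3632 m²; T_body⁴ − T_wall⁴ = 3.293×10¹⁰ − 1.794×10¹⁰ = 1.499×10¹⁰ K⁴.
|P_net| = 0.32·5.67×10⁻⁸·0.3632·1.499×10¹⁰.

P_net ≈ 98.8 W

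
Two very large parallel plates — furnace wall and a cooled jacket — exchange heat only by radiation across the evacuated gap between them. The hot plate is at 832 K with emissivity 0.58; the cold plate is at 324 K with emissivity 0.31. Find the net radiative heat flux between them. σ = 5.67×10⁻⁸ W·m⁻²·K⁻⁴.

For two infinite grey parallel plates, q = σ(T₁⁴ − T₂⁴)/(1/ε₁ + 1/ε₂ − 1).
T₁⁴ − T₂⁴ = 4.792×10¹¹ − 1.102×10¹⁰ = 4.682×10¹¹ K⁴.
1/ε₁ + 1/ε₂ − 1 = 1.724 + 3.226 − 1 = 3.950.
q = 5.67×10⁻⁸ × 4.682×10¹¹ / 3.950.

q ≈ 6720 W/m²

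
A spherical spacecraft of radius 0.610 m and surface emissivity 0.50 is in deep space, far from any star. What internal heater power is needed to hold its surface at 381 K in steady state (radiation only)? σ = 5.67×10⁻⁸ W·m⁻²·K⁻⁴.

P = εσ·4πr²·T⁴.
4πr² = 4.676 m²; T⁴ = 2.107×10¹⁰ K⁴.
P = 0.50·5.67×10⁻⁸·4.676·2.107×10¹⁰.

P ≈ 2790 W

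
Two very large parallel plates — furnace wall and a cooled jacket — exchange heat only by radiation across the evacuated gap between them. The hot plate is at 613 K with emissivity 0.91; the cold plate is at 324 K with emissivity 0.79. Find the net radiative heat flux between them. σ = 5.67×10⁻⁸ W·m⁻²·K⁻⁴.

For two infinite grey parallel plates, q = σ(T₁⁴ − T₂⁴)/(1/ε₁ + 1/ε₂ − 1).
T₁⁴ − T₂⁴ = 1.412×10¹¹ − 1.102×10¹⁰ = 1.302×10¹¹ K⁴.
1/ε₁ + 1/ε₂ − 1 = 1.099 + 1.266 − 1 = 1.365.
q = 5.67×10⁻⁸ × 1.302×10¹¹ / 1.365.

q ≈ 5410 W/m²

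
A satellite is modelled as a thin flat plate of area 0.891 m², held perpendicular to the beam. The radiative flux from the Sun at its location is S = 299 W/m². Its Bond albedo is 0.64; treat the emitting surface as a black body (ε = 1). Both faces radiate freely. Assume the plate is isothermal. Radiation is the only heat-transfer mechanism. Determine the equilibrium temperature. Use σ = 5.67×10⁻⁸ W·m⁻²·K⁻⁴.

At equilibrium, absorbed power = emitted power.
Absorbing cross-section = A = 0.8910 m²; emitting surface = 2A = 1.782 m² (ratio 2).
(1−a)S·A_cross = εσ·A_surf·T⁴  ⇒  T⁴ = (1−a)S/(2σ).
T⁴ = 0.360·299/(2·5.67×10⁻⁸) = 9.492×10⁸ K⁴.
T = (9.492×10⁸)^(1/4).

T ≈ 176 K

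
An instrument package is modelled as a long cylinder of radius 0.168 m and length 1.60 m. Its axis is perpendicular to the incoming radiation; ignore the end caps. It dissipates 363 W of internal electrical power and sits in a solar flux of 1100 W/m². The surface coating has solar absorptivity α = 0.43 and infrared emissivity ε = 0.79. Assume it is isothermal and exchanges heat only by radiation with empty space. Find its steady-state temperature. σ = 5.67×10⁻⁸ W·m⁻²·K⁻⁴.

T ≈ 301 K

At steady state, absorbed solar power + internal power = radiated power.
Absorbed: α·S·A_cross = 0.43·1100·0.5376 = 254.3 W (cross-section 2rL).
Total input = 254.3 + 363 = 617.3 W.
Radiated: εσ·A_surf·T⁴ with A_surf = 2πrL = 1.689 m².
T⁴ = 617.3/(0.79·5.67×10⁻⁸·1.689) = 8.160×10⁹ K⁴.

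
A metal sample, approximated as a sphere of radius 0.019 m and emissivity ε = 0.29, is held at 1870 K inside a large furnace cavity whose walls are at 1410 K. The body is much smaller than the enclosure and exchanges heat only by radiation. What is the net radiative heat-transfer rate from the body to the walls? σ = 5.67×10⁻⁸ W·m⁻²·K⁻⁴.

P_net ≈ 617 W

For a small grey body in a large enclosure: P_net = εσA(T_body⁴ − T_wall⁴).
A = 4πr² = 0.004536 m²; T_body⁴ − T_wall⁴ = 1.223×10¹³ − 3.953×10¹² = 8.276×10¹² K⁴.
|P_net| = 0.29·5.67×10⁻⁸·0.004536·8.276×10¹².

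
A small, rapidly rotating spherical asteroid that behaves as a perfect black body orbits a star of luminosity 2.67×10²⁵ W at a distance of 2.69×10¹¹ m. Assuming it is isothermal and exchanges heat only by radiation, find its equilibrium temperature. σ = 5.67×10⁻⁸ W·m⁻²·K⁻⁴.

T ≈ 107 K

First find the stellar flux at distance d: S = L/(4πd²) = 2.67×10²⁵/(4π·(2.69×10¹¹)²) = 29.36 W/m².
For an isothermal sphere, absorbed (1−a)S·πr² = emitted σ·4πr²·T⁴, so T⁴ = (1−a)S/(4σ).
T⁴ = 1.00·29.36/(4·5.67×10⁻⁸) = 1.295×10⁸ K⁴.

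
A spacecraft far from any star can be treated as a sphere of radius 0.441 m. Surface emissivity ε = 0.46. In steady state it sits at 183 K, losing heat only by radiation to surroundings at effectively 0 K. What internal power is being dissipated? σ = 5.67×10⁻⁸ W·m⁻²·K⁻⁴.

Steady state: P = εσA T⁴.
A = 4πr² = 2.444 m²; T⁴ = (183)⁴ = 1.122×10⁹ K⁴.
P = 0.46 × 5.67×10⁻⁸ × 2.444 × 1.122×10⁹.

P ≈ 71.5 W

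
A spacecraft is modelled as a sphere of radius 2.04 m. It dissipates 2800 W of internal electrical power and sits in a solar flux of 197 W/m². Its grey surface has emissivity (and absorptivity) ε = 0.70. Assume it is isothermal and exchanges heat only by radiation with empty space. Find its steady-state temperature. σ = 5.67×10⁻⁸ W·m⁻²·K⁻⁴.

At steady state, absorbed solar power + internal power = radiated power.
Absorbed: α·S·A_cross = 0.70·197·13.07 = 1803 W (cross-section πr²).
Total input = 1803 + 2800 = 4603 W.
Radiated: εσ·A_surf·T⁴ with A_surf = 4πr² = 52.30 m².
T⁴ = 4603/(0.70·5.67×10⁻⁸·52.30) = 2.218×10⁹ K⁴.

T ≈ 217 K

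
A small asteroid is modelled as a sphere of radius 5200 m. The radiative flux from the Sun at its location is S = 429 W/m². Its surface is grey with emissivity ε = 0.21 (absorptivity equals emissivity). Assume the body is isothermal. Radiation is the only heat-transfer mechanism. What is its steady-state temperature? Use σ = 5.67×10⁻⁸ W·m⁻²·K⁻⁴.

T ≈ 209 K

At equilibrium, absorbed power = emitted power.
Absorbing cross-section = πr² = 8.495×10⁷ m²; emitting surface = 4πr² = 3.398×10⁸ m² (ratio 4).
εS·A_cross = εσ·A_surf·T⁴  ⇒  T⁴ = S/(4σ)   (ε cancels).
T⁴ = 429/(4·5.67×10⁻⁸) = 1.892×10⁹ K⁴.
T = (1.892×10⁹)^(1/4).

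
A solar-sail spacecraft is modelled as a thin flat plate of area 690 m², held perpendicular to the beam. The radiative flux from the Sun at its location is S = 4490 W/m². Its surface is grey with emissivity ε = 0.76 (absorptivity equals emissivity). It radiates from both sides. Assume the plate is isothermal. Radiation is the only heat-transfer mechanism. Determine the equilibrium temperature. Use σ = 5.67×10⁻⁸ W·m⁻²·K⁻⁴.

T ≈ 446 K

At equilibrium, absorbed power = emitted power.
Absorbing cross-section = A = 690.0 m²; emitting surface = 2A = 1380 m² (ratio 2).
εS·A_cross = εσ·A_surf·T⁴  ⇒  T⁴ = S/(2σ)   (ε cancels).
T⁴ = 4490/(2·5.67×10⁻⁸) = 3.959×10¹⁰ K⁴.
T = (3.959×10¹⁰)^(1/4).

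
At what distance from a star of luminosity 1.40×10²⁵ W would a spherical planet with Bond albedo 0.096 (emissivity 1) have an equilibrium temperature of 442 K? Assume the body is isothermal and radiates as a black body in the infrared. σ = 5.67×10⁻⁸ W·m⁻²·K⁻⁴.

For an isothermal black-emitting sphere, (1−a)S·πr² = σ·4πr²·T⁴ ⇒ S = 4σT⁴/(1−a).
S = 4·5.67×10⁻⁸·(442)⁴/0.904 = 9576 W/m².
Flux falls as S = L/(4πd²), so d = √(L/(4πS)) = √(1.40×10²⁵/(4π·9576)).

d ≈ 1.08×10¹⁰ m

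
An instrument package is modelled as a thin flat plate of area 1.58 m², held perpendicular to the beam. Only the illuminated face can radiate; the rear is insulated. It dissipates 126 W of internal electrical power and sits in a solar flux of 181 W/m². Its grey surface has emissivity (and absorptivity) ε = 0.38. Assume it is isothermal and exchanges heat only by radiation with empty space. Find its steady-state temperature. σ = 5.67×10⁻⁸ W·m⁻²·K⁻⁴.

At steady state, absorbed solar power + internal power = radiated power.
Absorbed: α·S·A_cross = 0.38·181·1.580 = 108.7 W (cross-section A).
Total input = 108.7 + 126 = 234.7 W.
Radiated: εσ·A_surf·T⁴ with A_surf = A = 1.580 m².
T⁴ = 234.7/(0.38·5.67×10⁻⁸·1.580) = 6.893×10⁹ K⁴.

T ≈ 288 K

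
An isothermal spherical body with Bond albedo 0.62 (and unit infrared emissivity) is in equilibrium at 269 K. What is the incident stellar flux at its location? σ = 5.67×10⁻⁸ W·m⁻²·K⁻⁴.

(1−a)S·πr² = σ·4πr²·T⁴ ⇒ S = 4σT⁴/(1−a).
S = 4·5.67×10⁻⁸·5.236×10⁹/0.380.

S ≈ 3130 W/m²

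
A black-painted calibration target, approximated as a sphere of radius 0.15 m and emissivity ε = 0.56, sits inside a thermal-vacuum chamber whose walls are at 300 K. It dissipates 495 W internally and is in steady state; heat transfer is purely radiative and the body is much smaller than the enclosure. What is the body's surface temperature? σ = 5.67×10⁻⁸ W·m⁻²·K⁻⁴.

For a small grey body in a large enclosure, net radiated power = εσA(T⁴ − T_w⁴).
Steady state: P = εσA(T⁴ − T_w⁴) with A = 4πr² = 0.2827 m².
T⁴ = P/(εσA) + T_w⁴ = 495/(0.56·5.67×10⁻⁸·0.2827) + (300)⁴
    = 5.514×10¹⁰ + 8.100×10⁹ = 6.324×10¹⁰ K⁴.

T ≈ 501 K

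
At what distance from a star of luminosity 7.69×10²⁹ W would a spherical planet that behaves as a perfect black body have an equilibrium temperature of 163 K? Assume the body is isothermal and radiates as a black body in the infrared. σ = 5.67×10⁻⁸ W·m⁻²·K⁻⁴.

d ≈ 1.96×10¹³ m

For an isothermal black-emitting sphere, (1−a)S·πr² = σ·4πr²·T⁴ ⇒ S = 4σT⁴/(1−a).
S = 4·5.67×10⁻⁸·(163)⁴/1.00 = 160.1 W/m².
Flux falls as S = L/(4πd²), so d = √(L/(4πS)) = √(7.69×10²⁹/(4π·160.1)).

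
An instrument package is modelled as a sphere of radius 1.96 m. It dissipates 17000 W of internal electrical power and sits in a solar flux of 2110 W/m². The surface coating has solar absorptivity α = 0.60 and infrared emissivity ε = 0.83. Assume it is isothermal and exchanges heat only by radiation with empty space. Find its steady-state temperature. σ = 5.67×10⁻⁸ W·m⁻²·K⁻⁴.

At steady state, absorbed solar power + internal power = radiated power.
Absorbed: α·S·A_cross = 0.60·2110·12.07 = 15280 W (cross-section πr²).
Total input = 15280 + 17000 = 32280 W.
Radiated: εσ·A_surf·T⁴ with A_surf = 4πr² = 48.27 m².
T⁴ = 32280/(0.83·5.67×10⁻⁸·48.27) = 1.421×10¹⁰ K⁴.

T ≈ 345 K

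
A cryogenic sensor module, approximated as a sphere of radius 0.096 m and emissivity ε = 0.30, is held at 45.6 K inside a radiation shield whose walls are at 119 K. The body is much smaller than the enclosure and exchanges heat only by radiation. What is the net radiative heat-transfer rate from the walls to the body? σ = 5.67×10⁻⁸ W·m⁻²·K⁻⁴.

For a small grey body in a large enclosure: P_net = εσA(T_body⁴ − T_wall⁴).
A = 4πr² = 0.1158 m²; T_body⁴ − T_wall⁴ = 4.324×10⁶ − 2.005×10⁸ = -1.962×10⁸ K⁴.
|P_net| = 0.30·5.67×10⁻⁸·0.1158·1.962×10⁸.

P_net ≈ 0.387 W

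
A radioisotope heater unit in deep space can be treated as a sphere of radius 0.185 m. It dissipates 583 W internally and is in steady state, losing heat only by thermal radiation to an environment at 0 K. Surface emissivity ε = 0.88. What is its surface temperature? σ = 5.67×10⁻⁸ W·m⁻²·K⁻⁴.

T ≈ 406 K

Steady state: internal power = radiated power, P = εσA T⁴.
Radiating area A = 4πr² = 0.4301 m².
T⁴ = P/(εσA) = 583/(0.88·5.67×10⁻⁸·0.4301) = 2.717×10¹⁰ K⁴.
T = (2.717×10¹⁰)^(1/4).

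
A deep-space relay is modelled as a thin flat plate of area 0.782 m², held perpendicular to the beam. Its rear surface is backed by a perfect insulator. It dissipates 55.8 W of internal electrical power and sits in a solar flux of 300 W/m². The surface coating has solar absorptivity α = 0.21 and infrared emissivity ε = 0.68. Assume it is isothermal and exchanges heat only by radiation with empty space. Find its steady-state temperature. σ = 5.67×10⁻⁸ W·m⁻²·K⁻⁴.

T ≈ 243 K

At steady state, absorbed solar power + internal power = radiated power.
Absorbed: α·S·A_cross = 0.21·300·0.7820 = 49.27 W (cross-section A).
Total input = 49.27 + 55.8 = 105.1 W.
Radiated: εσ·A_surf·T⁴ with A_surf = A = 0.7820 m².
T⁴ = 105.1/(0.68·5.67×10⁻⁸·0.7820) = 3.485×10⁹ K⁴.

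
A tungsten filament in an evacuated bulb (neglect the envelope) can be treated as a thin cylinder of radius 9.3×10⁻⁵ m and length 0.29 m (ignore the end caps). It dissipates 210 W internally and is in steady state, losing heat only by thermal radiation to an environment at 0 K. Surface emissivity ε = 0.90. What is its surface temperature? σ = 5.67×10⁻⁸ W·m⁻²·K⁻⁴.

Steady state: internal power = radiated power, P = εσA T⁴.
Radiating area A = 2πrL = 1.695×10⁻⁴ m².
T⁴ = P/(εσA) = 210/(0.90·5.67×10⁻⁸·1.695×10⁻⁴) = 2.428×10¹³ K⁴.
T = (2.428×10¹³)^(1/4).

T ≈ 2220 K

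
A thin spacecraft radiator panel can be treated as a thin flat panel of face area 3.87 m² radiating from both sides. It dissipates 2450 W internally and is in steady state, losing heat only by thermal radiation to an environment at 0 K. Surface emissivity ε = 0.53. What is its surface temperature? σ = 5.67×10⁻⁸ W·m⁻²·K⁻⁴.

T ≈ 320 K

Steady state: internal power = radiated power, P = εσA T⁴.
Radiating area A = 2·3.87 = 7.740 m².
T⁴ = P/(εσA) = 2450/(0.53·5.67×10⁻⁸·7.740) = 1.053×10¹⁰ K⁴.
T = (1.053×10¹⁰)^(1/4).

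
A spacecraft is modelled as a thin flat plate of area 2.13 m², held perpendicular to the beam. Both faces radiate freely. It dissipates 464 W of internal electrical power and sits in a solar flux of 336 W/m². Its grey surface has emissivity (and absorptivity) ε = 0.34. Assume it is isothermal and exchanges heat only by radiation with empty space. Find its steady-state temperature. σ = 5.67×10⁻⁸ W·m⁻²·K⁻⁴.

T ≈ 305 K

At steady state, absorbed solar power + internal power = radiated power.
Absorbed: α·S·A_cross = 0.34·336·2.130 = 243.3 W (cross-section A).
Total input = 243.3 + 464 = 707.3 W.
Radiated: εσ·A_surf·T⁴ with A_surf = 2A = 4.260 m².
T⁴ = 707.3/(0.34·5.67×10⁻⁸·4.260) = 8.613×10⁹ K⁴.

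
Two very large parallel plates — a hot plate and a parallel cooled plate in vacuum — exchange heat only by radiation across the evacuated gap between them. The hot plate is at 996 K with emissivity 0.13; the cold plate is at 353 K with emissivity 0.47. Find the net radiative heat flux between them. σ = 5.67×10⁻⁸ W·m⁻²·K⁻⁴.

For two infinite grey parallel plates, q = σ(T₁⁴ − T₂⁴)/(1/ε₁ + 1/ε₂ − 1).
T₁⁴ − T₂⁴ = 9.841×10¹¹ − 1.553×10¹⁰ = 9.686×10¹¹ K⁴.
1/ε₁ + 1/ε₂ − 1 = 7.692 + 2.128 − 1 = 8.820.
q = 5.67×10⁻⁸ × 9.686×10¹¹ / 8.820.

q ≈ 6230 W/m²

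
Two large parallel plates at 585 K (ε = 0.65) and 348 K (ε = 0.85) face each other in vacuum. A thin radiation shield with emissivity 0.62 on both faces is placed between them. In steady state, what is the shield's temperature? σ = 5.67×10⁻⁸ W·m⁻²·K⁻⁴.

In steady state the net flux on the hot side equals that on the cold side.
σ(T₁⁴−T_s⁴)/D₁ = σ(T_s⁴−T₂⁴)/D₂, with D₁ = 1/ε₁+1/ε_s−1 = 2.151, D₂ = 1/ε_s+1/ε₂−1 = 1.789.
Solve for T_s⁴: T_s⁴ = (D₂·T₁⁴ + D₁·T₂⁴)/(D₁+D₂) = 6.119×10¹⁰ K⁴.

T_s ≈ 497 K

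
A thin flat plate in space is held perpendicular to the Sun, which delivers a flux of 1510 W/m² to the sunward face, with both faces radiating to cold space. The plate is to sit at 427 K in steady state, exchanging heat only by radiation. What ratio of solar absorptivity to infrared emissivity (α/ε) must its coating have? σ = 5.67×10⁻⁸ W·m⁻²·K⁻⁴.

α/ε ≈ 2.50

Balance: αS·A = εσ·2A·T⁴ ⇒ α/ε = 2σT⁴/S.
α/ε = 2·5.67×10⁻⁸·(427)⁴/1510 = 2·5.67×10⁻⁸·3.324×10¹⁰/1510.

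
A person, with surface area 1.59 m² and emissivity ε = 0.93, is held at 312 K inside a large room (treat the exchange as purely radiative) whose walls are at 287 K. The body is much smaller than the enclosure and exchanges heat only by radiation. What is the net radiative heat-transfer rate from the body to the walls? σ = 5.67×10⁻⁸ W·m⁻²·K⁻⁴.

P_net ≈ 226 W

For a small grey body in a large enclosure: P_net = εσA(T_body⁴ − T_wall⁴).
A = 1.59 m²; T_body⁴ − T_wall⁴ = 9.476×10⁹ − 6.785×10⁹ = 2.691×10⁹ K⁴.
|P_net| = 0.93·5.67×10⁻⁸·1.590·2.691×10⁹.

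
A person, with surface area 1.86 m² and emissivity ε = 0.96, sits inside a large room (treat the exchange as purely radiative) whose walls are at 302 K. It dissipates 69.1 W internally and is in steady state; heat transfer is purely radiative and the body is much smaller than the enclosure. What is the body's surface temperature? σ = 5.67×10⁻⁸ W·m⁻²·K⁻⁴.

T ≈ 308 K

For a small grey body in a large enclosure, net radiated power = εσA(T⁴ − T_w⁴).
Steady state: P = εσA(T⁴ − T_w⁴) with A = 1.86 m².
T⁴ = P/(εσA) + T_w⁴ = 69.1/(0.96·5.67×10⁻⁸·1.860) + (302)⁴
    = 6.825×10⁸ + 8.318×10⁹ = 9.001×10⁹ K⁴.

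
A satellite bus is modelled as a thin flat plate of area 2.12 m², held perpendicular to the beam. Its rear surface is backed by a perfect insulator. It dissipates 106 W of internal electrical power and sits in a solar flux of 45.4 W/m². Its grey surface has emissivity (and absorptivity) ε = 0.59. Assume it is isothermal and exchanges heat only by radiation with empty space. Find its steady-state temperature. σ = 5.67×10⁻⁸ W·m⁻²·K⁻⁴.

T ≈ 219 K

At steady state, absorbed solar power + internal power = radiated power.
Absorbed: α·S·A_cross = 0.59·45.4·2.120 = 56.79 W (cross-section A).
Total input = 56.79 + 106 = 162.8 W.
Radiated: εσ·A_surf·T⁴ with A_surf = A = 2.120 m².
T⁴ = 162.8/(0.59·5.67×10⁻⁸·2.120) = 2.295×10⁹ K⁴.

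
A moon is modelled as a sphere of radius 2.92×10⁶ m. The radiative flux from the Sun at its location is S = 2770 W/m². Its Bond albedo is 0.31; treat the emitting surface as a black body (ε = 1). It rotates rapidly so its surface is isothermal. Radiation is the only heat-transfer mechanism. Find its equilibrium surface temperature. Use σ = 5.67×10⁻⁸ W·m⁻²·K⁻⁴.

At equilibrium, absorbed power = emitted power.
Absorbing cross-section = πr² = 2.679×10¹³ m²; emitting surface = 4πr² = 1.071×10¹⁴ m² (ratio 4).
(1−a)S·A_cross = εσ·A_surf·T⁴  ⇒  T⁴ = (1−a)S/(4σ).
T⁴ = 0.690·2770/(4·5.67×10⁻⁸) = 8.427×10⁹ K⁴.
T = (8.427×10⁹)^(1/4).

T ≈ 303 K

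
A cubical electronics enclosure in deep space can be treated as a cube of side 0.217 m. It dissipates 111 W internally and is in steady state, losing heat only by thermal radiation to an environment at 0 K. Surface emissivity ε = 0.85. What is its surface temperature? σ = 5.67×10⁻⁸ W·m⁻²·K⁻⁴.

T ≈ 300 K

Steady state: internal power = radiated power, P = εσA T⁴.
Radiating area A = 6L² = 0.2825 m².
T⁴ = P/(εσA) = 111/(0.85·5.67×10⁻⁸·0.2825) = 8.152×10⁹ K⁴.
T = (8.152×10⁹)^(1/4).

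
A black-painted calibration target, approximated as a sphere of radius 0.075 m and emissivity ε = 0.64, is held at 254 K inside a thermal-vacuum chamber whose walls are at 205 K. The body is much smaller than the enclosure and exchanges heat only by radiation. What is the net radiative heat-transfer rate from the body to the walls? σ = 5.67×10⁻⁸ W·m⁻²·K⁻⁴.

For a small grey body in a large enclosure: P_net = εσA(T_body⁴ − T_wall⁴).
A = 4πr² = 0.07069 m²; T_body⁴ − T_wall⁴ = 4.162×10⁹ − 1.766×10⁹ = 2.396×10⁹ K⁴.
|P_net| = 0.64·5.67×10⁻⁸·0.07069·2.396×10⁹.

P_net ≈ 6.15 W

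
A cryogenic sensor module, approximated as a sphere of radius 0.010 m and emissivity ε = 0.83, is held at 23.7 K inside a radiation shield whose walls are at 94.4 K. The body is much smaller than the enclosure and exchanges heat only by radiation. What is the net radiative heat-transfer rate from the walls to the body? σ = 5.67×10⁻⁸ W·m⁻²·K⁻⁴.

For a small grey body in a large enclosure: P_net = εσA(T_body⁴ − T_wall⁴).
A = 4πr² = 0.001257 m²; T_body⁴ − T_wall⁴ = 3.155×10⁵ − 7.941×10⁷ = -7.910×10⁷ K⁴.
|P_net| = 0.83·5.67×10⁻⁸·0.001257·7.910×10⁷.

P_net ≈ 0.00468 W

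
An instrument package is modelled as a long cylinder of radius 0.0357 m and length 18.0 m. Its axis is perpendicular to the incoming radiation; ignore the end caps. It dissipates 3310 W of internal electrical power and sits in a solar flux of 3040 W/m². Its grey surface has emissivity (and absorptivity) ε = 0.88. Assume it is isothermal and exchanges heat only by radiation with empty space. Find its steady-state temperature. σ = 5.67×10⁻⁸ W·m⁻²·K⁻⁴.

At steady state, absorbed solar power + internal power = radiated power.
Absorbed: α·S·A_cross = 0.88·3040·1.285 = 3438 W (cross-section 2rL).
Total input = 3438 + 3310 = 6748 W.
Radiated: εσ·A_surf·T⁴ with A_surf = 2πrL = 4.038 m².
T⁴ = 6748/(0.88·5.67×10⁻⁸·4.038) = 3.350×10¹⁰ K⁴.

T ≈ 428 K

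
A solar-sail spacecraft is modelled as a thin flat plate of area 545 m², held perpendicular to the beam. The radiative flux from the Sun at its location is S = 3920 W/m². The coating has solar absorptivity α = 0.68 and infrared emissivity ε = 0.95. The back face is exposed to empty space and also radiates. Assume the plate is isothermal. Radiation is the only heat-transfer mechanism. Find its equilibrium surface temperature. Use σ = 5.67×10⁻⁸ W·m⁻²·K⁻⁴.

At equilibrium, absorbed power = emitted power.
Absorbing cross-section = A = 545.0 m²; emitting surface = 2A = 1090 m² (ratio 2).
αS·A_cross = εσ·A_surf·T⁴  ⇒  T⁴ = αS/(ε·2σ).
T⁴ = 0.680·3920/(0.95·2·5.67×10⁻⁸) = 2.474×10¹⁰ K⁴.
T = (2.474×10¹⁰)^(1/4).

T ≈ 397 K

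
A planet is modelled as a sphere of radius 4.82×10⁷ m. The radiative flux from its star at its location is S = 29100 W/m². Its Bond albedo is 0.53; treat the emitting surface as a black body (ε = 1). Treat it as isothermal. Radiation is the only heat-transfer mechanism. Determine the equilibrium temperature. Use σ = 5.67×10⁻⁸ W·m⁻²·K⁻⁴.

T ≈ 496 K

At equilibrium, absorbed power = emitted power.
Absorbing cross-section = πr² = 7.299×10¹⁵ m²; emitting surface = 4πr² = 2.919×10¹⁶ m² (ratio 4).
(1−a)S·A_cross = εσ·A_surf·T⁴  ⇒  T⁴ = (1−a)S/(4σ).
T⁴ = 0.470·29100/(4·5.67×10⁻⁸) = 6.030×10¹⁰ K⁴.
T = (6.030×10¹⁰)^(1/4).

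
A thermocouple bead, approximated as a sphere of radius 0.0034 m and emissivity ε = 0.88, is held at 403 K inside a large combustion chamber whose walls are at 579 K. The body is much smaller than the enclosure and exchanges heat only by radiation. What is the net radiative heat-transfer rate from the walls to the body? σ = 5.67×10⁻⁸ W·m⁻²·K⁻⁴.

For a small grey body in a large enclosure: P_net = εσA(T_body⁴ − T_wall⁴).
A = 4πr² = 1.453×10⁻⁴ m²; T_body⁴ − T_wall⁴ = 2.638×10¹⁰ − 1.124×10¹¹ = -8.601×10¹⁰ K⁴.
|P_net| = 0.88·5.67×10⁻⁸·1.453×10⁻⁴·8.601×10¹⁰.

P_net ≈ 0.623 W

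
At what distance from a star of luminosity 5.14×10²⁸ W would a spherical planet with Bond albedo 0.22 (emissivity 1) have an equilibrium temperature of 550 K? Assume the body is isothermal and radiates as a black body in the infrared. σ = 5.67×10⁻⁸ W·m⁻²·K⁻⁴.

For an isothermal black-emitting sphere, (1−a)S·πr² = σ·4πr²·T⁴ ⇒ S = 4σT⁴/(1−a).
S = 4·5.67×10⁻⁸·(550)⁴/0.780 = 26610 W/m².
Flux falls as S = L/(4πd²), so d = √(L/(4πS)) = √(5.14×10²⁸/(4π·26610)).

d ≈ 3.92×10¹¹ m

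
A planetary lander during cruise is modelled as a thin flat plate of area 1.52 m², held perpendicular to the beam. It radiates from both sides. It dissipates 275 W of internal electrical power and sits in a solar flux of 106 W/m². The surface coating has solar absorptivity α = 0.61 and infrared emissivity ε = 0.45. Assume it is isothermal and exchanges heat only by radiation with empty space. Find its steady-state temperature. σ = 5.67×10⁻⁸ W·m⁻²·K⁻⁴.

At steady state, absorbed solar power + internal power = radiated power.
Absorbed: α·S·A_cross = 0.61·106·1.520 = 98.28 W (cross-section A).
Total input = 98.28 + 275 = 373.3 W.
Radiated: εσ·A_surf·T⁴ with A_surf = 2A = 3.040 m².
T⁴ = 373.3/(0.45·5.67×10⁻⁸·3.040) = 4.812×10⁹ K⁴.

T ≈ 263 K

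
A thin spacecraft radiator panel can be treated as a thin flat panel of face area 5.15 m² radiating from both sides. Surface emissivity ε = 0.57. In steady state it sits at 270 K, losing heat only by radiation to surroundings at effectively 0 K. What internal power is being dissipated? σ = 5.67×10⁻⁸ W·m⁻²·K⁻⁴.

P ≈ 1770 W

Steady state: P = εσA T⁴.
A = 2·5.15 = 10.30 m²; T⁴ = (270)⁴ = 5.314×10⁹ K⁴.
P = 0.57 × 5.67×10⁻⁸ × 10.30 × 5.314×10⁹.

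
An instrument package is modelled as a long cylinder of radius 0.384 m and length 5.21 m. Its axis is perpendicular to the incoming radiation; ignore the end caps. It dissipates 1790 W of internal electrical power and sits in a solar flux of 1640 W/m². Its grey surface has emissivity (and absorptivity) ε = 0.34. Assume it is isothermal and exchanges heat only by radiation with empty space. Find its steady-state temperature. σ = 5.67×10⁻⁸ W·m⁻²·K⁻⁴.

At steady state, absorbed solar power + internal power = radiated power.
Absorbed: α·S·A_cross = 0.34·1640·4.001 = 2231 W (cross-section 2rL).
Total input = 2231 + 1790 = 4021 W.
Radiated: εσ·A_surf·T⁴ with A_surf = 2πrL = 12.57 m².
T⁴ = 4021/(0.34·5.67×10⁻⁸·12.57) = 1.659×10¹⁰ K⁴.

T ≈ 359 K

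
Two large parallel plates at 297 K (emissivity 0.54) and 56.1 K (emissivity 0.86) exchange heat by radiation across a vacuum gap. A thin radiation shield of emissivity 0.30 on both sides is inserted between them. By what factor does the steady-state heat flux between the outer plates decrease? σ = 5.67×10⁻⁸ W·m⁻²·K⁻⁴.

Without shield: q₀ = σΔ(T⁴)/(1/ε₁+1/ε₂−1) with denominator 2.015.
With shield the two gaps are in series; the resistances add: (1/ε₁+1/ε_s−1)+(1/ε_s+1/ε₂−1) = 4.185+3.496 = 7.681.
Heat-flux ratio q₀/q = 7.681/2.015.

factor ≈ 3.81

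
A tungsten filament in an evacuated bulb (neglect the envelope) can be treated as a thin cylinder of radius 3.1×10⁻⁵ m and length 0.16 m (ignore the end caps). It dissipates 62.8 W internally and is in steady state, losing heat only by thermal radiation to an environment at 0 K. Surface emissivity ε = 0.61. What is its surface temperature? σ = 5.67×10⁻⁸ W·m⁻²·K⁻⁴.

T ≈ 2760 K

Steady state: internal power = radiated power, P = εσA T⁴.
Radiating area A = 2πrL = 3.116×10⁻⁵ m².
T⁴ = P/(εσA) = 62.8/(0.61·5.67×10⁻⁸·3.116×10⁻⁵) = 5.826×10¹³ K⁴.
T = (5.826×10¹³)^(1/4).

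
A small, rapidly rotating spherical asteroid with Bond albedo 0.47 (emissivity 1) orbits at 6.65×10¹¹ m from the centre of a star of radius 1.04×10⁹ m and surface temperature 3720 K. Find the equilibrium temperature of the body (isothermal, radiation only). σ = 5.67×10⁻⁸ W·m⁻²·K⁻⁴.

The star's surface emits σT_*⁴; at distance d the flux is S = σT_*⁴(R_*/d)².
S = 5.67×10⁻⁸·(3720)⁴·(1.04×10⁹/6.65×10¹¹)² = 26.56 W/m².
For an isothermal sphere T⁴ = (1−a)S/(4σ) = 6.206×10⁷ K⁴.

T ≈ 88.8 K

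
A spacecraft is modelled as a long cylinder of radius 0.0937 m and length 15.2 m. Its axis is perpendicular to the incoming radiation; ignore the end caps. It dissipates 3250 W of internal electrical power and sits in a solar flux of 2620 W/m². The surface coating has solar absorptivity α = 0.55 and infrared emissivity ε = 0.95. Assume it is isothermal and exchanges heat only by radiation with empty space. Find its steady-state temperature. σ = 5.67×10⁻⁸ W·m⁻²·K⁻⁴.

At steady state, absorbed solar power + internal power = radiated power.
Absorbed: α·S·A_cross = 0.55·2620·2.848 = 4105 W (cross-section 2rL).
Total input = 4105 + 3250 = 7355 W.
Radiated: εσ·A_surf·T⁴ with A_surf = 2πrL = 8.949 m².
T⁴ = 7355/(0.95·5.67×10⁻⁸·8.949) = 1.526×10¹⁰ K⁴.

T ≈ 351 K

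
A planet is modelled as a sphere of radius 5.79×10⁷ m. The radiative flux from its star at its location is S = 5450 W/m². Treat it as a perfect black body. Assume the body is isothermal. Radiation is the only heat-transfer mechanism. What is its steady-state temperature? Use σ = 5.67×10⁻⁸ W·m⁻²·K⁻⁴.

T ≈ 394 K

At equilibrium, absorbed power = emitted power.
Absorbing cross-section = πr² = 1.053×10¹⁶ m²; emitting surface = 4πr² = 4.213×10¹⁶ m² (ratio 4).
S·A_cross = εσ·A_surf·T⁴  ⇒  T⁴ = S/(4σ).
T⁴ = 1.00·5450/(4·5.67×10⁻⁸) = 2.403×10¹⁰ K⁴.
T = (2.403×10¹⁰)^(1/4).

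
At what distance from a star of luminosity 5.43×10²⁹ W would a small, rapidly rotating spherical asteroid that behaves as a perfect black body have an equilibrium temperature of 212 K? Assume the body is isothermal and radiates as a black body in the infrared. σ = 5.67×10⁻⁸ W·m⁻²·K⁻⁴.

d ≈ 9.71×10¹² m

For an isothermal black-emitting sphere, (1−a)S·πr² = σ·4πr²·T⁴ ⇒ S = 4σT⁴/(1−a).
S = 4·5.67×10⁻⁸·(212)⁴/1.00 = 458.1 W/m².
Flux falls as S = L/(4πd²), so d = √(L/(4πS)) = √(5.43×10²⁹/(4π·458.1)).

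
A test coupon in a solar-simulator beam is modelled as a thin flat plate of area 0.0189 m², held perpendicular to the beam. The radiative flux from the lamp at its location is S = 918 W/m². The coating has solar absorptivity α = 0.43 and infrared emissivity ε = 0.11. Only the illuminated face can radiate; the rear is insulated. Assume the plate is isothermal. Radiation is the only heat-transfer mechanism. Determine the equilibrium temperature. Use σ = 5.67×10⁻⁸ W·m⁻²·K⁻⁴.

T ≈ 502 K

At equilibrium, absorbed power = emitted power.
Absorbing cross-section = A = 0.01890 m²; emitting surface = A = 0.01890 m² (ratio 1).
αS·A_cross = εσ·A_surf·T⁴  ⇒  T⁴ = αS/(ε·1σ).
T⁴ = 0.430·918/(0.11·1·5.67×10⁻⁸) = 6.329×10¹⁰ K⁴.
T = (6.329×10¹⁰)^(1/4).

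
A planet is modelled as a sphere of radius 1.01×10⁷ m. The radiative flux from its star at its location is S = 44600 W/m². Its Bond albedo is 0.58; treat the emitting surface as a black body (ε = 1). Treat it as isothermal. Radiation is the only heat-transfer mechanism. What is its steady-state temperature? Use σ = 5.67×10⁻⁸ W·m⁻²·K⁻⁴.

T ≈ 536 K

At equilibrium, absorbed power = emitted power.
Absorbing cross-section = πr² = 3.205×10¹⁴ m²; emitting surface = 4πr² = 1.282×10¹⁵ m² (ratio 4).
(1−a)S·A_cross = εσ·A_surf·T⁴  ⇒  T⁴ = (1−a)S/(4σ).
T⁴ = 0.420·44600/(4·5.67×10⁻⁸) = 8.259×10¹⁰ K⁴.
T = (8.259×10¹⁰)^(1/4).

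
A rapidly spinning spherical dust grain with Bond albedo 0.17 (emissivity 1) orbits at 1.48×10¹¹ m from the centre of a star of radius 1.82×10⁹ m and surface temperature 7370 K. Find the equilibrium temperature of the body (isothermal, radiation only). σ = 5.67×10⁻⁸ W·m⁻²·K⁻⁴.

The star's surface emits σT_*⁴; at distance d the flux is S = σT_*⁴(R_*/d)².
S = 5.67×10⁻⁸·(7370)⁴·(1.82×10⁹/1.48×10¹¹)² = 25300 W/m².
For an isothermal sphere T⁴ = (1−a)S/(4σ) = 9.258×10¹⁰ K⁴.

T ≈ 552 K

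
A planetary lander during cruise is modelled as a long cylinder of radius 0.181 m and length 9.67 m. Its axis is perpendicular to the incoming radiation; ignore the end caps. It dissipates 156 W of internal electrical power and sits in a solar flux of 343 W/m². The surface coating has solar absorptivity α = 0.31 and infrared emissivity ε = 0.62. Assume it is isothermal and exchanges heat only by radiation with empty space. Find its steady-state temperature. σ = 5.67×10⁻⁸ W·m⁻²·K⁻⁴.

At steady state, absorbed solar power + internal power = radiated power.
Absorbed: α·S·A_cross = 0.31·343·3.501 = 372.2 W (cross-section 2rL).
Total input = 372.2 + 156 = 528.2 W.
Radiated: εσ·A_surf·T⁴ with A_surf = 2πrL = 11.00 m².
T⁴ = 528.2/(0.62·5.67×10⁻⁸·11.00) = 1.366×10⁹ K⁴.

T ≈ 192 K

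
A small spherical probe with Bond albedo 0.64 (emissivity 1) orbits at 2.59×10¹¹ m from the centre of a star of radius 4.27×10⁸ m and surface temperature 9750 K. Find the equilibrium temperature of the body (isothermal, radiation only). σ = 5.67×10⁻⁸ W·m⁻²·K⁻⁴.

The star's surface emits σT_*⁴; at distance d the flux is S = σT_*⁴(R_*/d)².
S = 5.67×10⁻⁸·(9750)⁴·(4.27×10⁸/2.59×10¹¹)² = 1393 W/m².
For an isothermal sphere T⁴ = (1−a)S/(4σ) = 2.211×10⁹ K⁴.

T ≈ 217 K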